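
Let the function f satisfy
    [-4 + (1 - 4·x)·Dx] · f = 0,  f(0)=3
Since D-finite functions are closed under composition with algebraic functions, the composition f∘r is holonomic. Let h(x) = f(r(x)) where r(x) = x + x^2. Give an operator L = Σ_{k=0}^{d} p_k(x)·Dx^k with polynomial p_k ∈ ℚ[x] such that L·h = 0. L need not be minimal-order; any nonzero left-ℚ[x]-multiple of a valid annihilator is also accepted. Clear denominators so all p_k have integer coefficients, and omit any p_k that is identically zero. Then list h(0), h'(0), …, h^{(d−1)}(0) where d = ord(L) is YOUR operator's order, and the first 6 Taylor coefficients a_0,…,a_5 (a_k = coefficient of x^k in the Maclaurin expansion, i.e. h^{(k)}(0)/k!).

f: a_k = 3, 12, 48, 192, 768, 3072, …
L₀ from L_f via x↦r, Dx↦r'^{-1}Dx.
L = (4 + 8·x) + (-1 + 4·x + 4·x^2)·Dx  (order 1).
h: a_k = 3, 12, 60, 288, 1392, 6720, …
ICs: h(0) = 3.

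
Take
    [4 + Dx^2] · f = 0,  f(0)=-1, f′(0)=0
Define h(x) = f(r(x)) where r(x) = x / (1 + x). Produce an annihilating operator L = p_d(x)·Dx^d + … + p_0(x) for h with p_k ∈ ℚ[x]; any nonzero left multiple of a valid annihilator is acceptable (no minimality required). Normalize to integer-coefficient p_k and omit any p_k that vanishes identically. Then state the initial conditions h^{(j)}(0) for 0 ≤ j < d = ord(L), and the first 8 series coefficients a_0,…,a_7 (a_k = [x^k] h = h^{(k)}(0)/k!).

f: a_k = -1, 0, 2, 0, -2/3, 0, 4/45, 0, …
f∘r: x↦r, Dx↦Dx/r' in L_f ⇒ L₀.
L = 4 + (2 + 6·x + 6·x^2 + 2·x^3)·Dx + (1 + 4·x + 6·x^2 + 4·x^3 + x^4)·Dx^2  (order 2).
h: a_k = -1, 0, 2, -4, 16/3, -16/3, 154/45, 4/5, …
ICs: h(0) = -1, h′(0) = 0.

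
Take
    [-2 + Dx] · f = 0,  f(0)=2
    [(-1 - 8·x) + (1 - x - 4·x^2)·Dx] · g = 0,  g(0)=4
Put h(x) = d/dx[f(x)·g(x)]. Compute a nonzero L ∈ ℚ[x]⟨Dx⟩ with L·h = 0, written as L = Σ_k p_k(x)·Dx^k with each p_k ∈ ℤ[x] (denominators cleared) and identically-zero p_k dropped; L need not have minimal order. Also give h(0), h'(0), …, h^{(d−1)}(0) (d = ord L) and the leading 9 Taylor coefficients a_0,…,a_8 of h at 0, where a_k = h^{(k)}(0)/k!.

f: a_k = 2, 4, 4, 8/3, 4/3, 8/15, 8/45, 16/315, 4/315, …
g: a_k = 4, 4, 20, 36, 116, 260, 724, 1764, 4660, …
h₀=f·g: eliminate ⇒ L₀, order ≤ 1·1.
Derive L from L₀ (diff closure).
L = (18 + 44·x + 20·x^2 - 96·x^3 + 64·x^4) + (-3 - 3·x + 26·x^2 + 16·x^3 - 32·x^4)·Dx  (order 1).
h: a_k = 24, 144, 536, 1888, 5944, 276976/15, 274152/5, 16920128/105, 145930712/315, …
ICs: h(0) = 24.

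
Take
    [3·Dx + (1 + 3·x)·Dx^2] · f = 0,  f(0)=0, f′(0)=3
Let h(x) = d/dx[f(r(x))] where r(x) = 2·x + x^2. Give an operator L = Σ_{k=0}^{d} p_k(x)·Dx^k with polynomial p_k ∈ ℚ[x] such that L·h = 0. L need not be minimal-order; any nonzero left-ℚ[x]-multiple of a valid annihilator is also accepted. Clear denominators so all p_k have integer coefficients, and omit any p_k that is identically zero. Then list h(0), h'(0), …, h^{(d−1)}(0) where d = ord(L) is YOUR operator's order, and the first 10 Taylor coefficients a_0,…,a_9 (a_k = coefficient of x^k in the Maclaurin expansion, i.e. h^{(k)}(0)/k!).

L = (5 + 6·x + 3·x^2) + (1 + 7·x + 9·x^2 + 3·x^3)·Dx  (order 1).
h: a_k = 6, -30, 162, -882, 4806, -26190, 142722, -777762, 4238406, -23097150, …
ICs: h(0) = 6.

f: a_k = 0, 3, -9/2, 9, -81/4, 243/5, -243/2, 2187/7, -6561/8, 2187, …
L₀ from L_f via x↦r, Dx↦r'^{-1}Dx.
Differentiate: ansatz ord ≤ ord L₀ ⇒ L.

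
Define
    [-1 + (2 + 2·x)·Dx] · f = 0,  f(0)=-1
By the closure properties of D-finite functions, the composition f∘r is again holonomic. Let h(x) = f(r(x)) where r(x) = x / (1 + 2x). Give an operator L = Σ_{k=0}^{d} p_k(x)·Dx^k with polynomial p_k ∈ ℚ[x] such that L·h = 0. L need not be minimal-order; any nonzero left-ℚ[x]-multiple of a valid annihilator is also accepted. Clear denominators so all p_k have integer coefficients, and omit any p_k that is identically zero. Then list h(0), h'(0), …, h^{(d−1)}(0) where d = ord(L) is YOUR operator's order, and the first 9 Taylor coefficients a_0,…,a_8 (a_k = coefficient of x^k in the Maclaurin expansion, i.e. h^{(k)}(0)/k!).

f: a_k = -1, -1/2, 1/8, -1/16, 5/128, -7/256, 21/1024, -33/2048, 429/32768, …
h₀=f(r): pull back L_f along r ⇒ L₀.
L = -1 + (2 + 10·x + 12·x^2)·Dx  (order 1).
h: a_k = -1, -1/2, 9/8, -41/16, 757/128, -3543/256, 33645/1024, -162105/2048, 6340365/32768, …
ICs: h(0) = -1.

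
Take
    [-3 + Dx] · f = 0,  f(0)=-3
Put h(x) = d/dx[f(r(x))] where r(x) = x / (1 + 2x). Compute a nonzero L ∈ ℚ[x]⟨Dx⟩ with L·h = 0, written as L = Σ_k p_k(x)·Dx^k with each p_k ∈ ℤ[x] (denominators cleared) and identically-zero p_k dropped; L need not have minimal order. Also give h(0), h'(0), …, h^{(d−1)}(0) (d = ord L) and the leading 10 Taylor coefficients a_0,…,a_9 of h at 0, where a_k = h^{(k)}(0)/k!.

L = (-1 - 8·x) + (-1 - 4·x - 4·x^2)·Dx  (order 1).
h: a_k = -9, 9, 27/2, -153/2, 1557/8, -14229/40, 37323/80, -136251/560, -4409073/4480, 20526633/4480, …
ICs: h(0) = -9.

f: a_k = -3, -9, -27/2, -27/2, -81/8, -243/40, -243/80, -729/560, -2187/4480, -729/4480, …
L₀ from L_f via x↦r, Dx↦r'^{-1}Dx.
h₀' ⇒ L via d/dx closure of L₀.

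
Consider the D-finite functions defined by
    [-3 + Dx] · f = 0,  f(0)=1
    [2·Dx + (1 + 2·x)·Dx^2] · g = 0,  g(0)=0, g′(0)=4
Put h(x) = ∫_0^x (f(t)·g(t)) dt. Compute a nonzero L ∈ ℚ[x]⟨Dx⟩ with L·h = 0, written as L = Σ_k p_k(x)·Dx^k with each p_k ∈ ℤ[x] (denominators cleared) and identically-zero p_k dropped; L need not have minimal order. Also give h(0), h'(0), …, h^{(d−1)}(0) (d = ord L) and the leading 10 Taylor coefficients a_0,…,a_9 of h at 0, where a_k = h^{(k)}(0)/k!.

f: a_k = 1, 3, 9/2, 9/2, 27/8, 81/40, 81/80, 243/560, 729/4480, 243/4480, …
g: a_k = 0, 4, -4, 16/3, -8, 64/5, -64/3, 256/7, -64, 1024/9, …
h₀=f·g: eliminate ⇒ L₀, order ≤ 1·2.
h=∫₀ˣh₀: take L = L₀·Dx.
L = (3 + 18·x)·Dx + (-4 - 12·x)·Dx^2 + (1 + 2·x)·Dx^3  (order 3).
h: a_k = 0, 0, 2, 8/3, 17/6, 8/5, 83/60, -1/21, 1137/1120, -56/45, …
ICs: h(0) = 0, h′(0) = 0, h′′(0) = 4.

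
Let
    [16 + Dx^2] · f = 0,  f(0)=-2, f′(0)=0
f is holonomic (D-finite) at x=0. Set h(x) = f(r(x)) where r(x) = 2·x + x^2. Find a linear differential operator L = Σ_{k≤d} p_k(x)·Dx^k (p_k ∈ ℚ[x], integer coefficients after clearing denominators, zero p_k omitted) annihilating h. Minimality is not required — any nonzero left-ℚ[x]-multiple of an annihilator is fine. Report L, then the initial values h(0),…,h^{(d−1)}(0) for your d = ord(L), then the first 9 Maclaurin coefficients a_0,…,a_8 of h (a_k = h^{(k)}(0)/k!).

L = (64 + 192·x + 192·x^2 + 64·x^3) - Dx + (1 + x)·Dx^2  (order 2).
h: a_k = -2, 0, 64, 64, -976/3, -2048/3, 9728/45, 30208/15, 591296/315, …
ICs: h(0) = -2, h′(0) = 0.

f: a_k = -2, 0, 16, 0, -64/3, 0, 512/45, 0, -1024/315, …
f∘r: x↦r, Dx↦Dx/r' in L_f ⇒ L₀.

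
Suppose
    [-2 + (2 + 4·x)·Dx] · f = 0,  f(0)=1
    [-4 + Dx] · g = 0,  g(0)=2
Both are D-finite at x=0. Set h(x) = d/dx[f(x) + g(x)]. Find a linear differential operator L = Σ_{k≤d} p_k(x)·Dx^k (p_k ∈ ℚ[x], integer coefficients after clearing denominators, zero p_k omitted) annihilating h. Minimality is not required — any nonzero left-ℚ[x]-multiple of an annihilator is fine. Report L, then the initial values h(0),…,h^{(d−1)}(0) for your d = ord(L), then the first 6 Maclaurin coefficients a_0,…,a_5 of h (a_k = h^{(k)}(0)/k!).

f: a_k = 1, 1, -1/2, 1/2, -5/8, 7/8, …
g: a_k = 2, 8, 16, 64/3, 64/3, 256/15, …
L₀ := lclm(L_f,L_g); ord L₀ ≤ 1+1.
Derive L from L₀ (diff closure).
L = (-28 - 32·x) + (-13 - 64·x - 64·x^2)·Dx + (5 + 18·x + 16·x^2)·Dx^2  (order 2).
h: a_k = 9, 31, 131/2, 497/6, 2153/24, 7247/120, …
ICs: h(0) = 9, h′(0) = 31.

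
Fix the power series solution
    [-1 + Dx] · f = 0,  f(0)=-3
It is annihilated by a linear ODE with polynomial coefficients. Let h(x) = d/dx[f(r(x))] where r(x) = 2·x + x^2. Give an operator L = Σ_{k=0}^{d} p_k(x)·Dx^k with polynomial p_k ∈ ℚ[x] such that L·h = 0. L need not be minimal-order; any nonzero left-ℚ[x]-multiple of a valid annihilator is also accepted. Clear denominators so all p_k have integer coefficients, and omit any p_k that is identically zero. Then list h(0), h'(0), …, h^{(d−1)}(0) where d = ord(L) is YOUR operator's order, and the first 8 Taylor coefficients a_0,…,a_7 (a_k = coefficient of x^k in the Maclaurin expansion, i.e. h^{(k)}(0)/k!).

f: a_k = -3, -3, -3/2, -1/2, -1/8, -1/40, -1/240, -1/1680, …
Change of var in L_f (x↦r) gives L₀.
Differentiate: ansatz ord ≤ ord L₀ ⇒ L.
L = (3 + 4·x + 2·x^2) + (-1 - x)·Dx  (order 1).
h: a_k = -6, -18, -30, -38, -39, -173/5, -407/15, -135/7, …
ICs: h(0) = -6.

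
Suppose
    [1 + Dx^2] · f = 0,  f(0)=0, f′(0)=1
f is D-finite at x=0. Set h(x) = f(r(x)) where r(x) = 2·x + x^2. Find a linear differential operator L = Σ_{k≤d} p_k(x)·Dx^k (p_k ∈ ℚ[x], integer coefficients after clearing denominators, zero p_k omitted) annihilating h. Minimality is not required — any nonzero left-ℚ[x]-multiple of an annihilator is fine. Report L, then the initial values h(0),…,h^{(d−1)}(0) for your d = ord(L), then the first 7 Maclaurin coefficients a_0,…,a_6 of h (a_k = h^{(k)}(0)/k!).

L = (4 + 12·x + 12·x^2 + 4·x^3) - Dx + (1 + x)·Dx^2  (order 2).
h: a_k = 0, 2, 1, -4/3, -2, -11/15, 1/2, …
ICs: h(0) = 0, h′(0) = 2.

f: a_k = 0, 1, 0, -1/6, 0, 1/120, 0, …
Substitute x→r, Dx→(1/r')Dx; clear ⇒ L₀.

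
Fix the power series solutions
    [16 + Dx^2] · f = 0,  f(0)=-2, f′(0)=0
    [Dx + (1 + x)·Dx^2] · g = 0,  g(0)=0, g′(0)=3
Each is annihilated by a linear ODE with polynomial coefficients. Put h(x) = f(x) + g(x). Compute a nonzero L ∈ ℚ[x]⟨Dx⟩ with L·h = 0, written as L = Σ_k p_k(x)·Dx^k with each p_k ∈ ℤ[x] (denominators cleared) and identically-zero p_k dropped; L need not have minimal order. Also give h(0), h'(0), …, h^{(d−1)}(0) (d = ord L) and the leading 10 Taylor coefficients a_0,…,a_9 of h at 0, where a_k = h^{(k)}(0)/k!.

f: a_k = -2, 0, 16, 0, -64/3, 0, 512/45, 0, -1024/315, 0, …
g: a_k = 0, 3, -3/2, 1, -3/4, 3/5, -1/2, 3/7, -3/8, 1/3, …
L₀ := lclm(L_f,L_g); ord L₀ ≤ 2+2.
L = (176 + 256·x + 128·x^2)·Dx + (144 + 400·x + 384·x^2 + 128·x^3)·Dx^2 + (11 + 16·x + 8·x^2)·Dx^3 + (9 + 25·x + 24·x^2 + 8·x^3)·Dx^4  (order 4).
h: a_k = -2, 3, 29/2, 1, -265/12, 3/5, 979/90, 3/7, -9137/2520, 1/3, …
ICs: h(0) = -2, h′(0) = 3, h′′(0) = 29, h′′′(0) = 6.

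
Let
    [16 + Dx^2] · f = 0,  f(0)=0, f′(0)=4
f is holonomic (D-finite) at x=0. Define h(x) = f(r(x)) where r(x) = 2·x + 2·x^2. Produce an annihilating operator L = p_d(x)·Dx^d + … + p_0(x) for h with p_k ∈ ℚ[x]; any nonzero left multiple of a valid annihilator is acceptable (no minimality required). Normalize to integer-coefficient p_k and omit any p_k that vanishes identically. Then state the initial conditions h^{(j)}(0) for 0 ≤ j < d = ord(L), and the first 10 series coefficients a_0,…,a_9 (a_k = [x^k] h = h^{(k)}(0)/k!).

L = (64 + 384·x + 768·x^2 + 512·x^3) - 2·Dx + (1 + 2·x)·Dx^2  (order 2).
h: a_k = 0, 8, 8, -256/3, -256, 256/15, 1280, 729088/315, -8192/45, -19853312/2835, …
ICs: h(0) = 0, h′(0) = 8.

f: a_k = 0, 4, 0, -32/3, 0, 128/15, 0, -1024/315, 0, 2048/2835, …
f∘r: x↦r, Dx↦Dx/r' in L_f ⇒ L₀.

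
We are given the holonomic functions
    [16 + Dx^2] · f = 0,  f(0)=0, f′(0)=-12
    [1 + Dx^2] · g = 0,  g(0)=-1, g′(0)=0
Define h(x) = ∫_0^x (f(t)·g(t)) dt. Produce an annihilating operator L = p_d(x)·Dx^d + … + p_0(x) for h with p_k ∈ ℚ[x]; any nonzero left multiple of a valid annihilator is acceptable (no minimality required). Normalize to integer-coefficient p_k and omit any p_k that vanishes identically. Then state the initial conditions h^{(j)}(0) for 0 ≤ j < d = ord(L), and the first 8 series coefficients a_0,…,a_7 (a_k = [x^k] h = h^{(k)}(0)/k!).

f: a_k = 0, -12, 0, 32, 0, -128/5, 0, 1024/105, …
g: a_k = -1, 0, 1/2, 0, -1/24, 0, 1/720, 0, …
L₀ := L_f ⊗_s L_g (sym. prod.), ord ≤ 4.
h=∫₀ˣh₀: take L = L₀·Dx.
L = 225·Dx + 34·Dx^3 + Dx^5  (order 5).
h: a_k = 0, 0, 6, 0, -19/2, 0, 421/60, 0, …
ICs: h(0) = 0, h′(0) = 0, h′′(0) = 12, h′′′(0) = 0, h′′′′(0) = -228.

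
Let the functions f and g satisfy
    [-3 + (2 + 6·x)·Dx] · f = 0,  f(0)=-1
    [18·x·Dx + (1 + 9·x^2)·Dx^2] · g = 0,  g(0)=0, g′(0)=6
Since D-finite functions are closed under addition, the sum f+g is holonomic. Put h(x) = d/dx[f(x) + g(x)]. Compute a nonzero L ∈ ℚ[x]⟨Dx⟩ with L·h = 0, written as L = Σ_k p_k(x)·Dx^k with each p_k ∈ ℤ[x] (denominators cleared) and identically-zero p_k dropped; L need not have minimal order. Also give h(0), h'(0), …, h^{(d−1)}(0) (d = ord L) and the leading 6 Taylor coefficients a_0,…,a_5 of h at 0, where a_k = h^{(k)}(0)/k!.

f: a_k = -1, -3/2, 9/8, -27/16, 405/128, -1701/256, …
g: a_k = 0, 6, 0, -18, 0, 486/5, …
L₀ := lclm(L_f,L_g); ord L₀ ≤ 1+2.
Derive L from L₀ (diff closure).
L = (-36 - 270·x + 972·x^2 + 1458·x^3) + (-33 - 144·x + 270·x^2 + 3888·x^3 + 5103·x^4)·Dx + (-2 + 18·x + 108·x^2 + 324·x^3 + 1134·x^4 + 1458·x^5)·Dx^2  (order 2).
h: a_k = 9/2, 9/4, -945/16, 405/32, 115911/256, 45927/512, …
ICs: h(0) = 9/2, h′(0) = 9/4.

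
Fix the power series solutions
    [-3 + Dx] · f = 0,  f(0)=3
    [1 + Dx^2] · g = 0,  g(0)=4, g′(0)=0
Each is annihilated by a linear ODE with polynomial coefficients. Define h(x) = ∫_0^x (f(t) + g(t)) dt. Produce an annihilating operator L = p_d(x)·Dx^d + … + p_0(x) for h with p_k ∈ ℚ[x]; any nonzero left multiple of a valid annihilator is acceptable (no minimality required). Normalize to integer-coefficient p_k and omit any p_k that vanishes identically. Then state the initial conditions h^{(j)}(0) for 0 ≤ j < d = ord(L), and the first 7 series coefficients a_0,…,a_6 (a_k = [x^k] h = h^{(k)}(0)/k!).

f: a_k = 3, 9, 27/2, 27/2, 81/8, 243/40, 243/80, …
g: a_k = 4, 0, -2, 0, 1/6, 0, -1/180, …
f+g: L₀ = lclm(L_f,L_g), ord ≤ 1+2.
h=∫₀ˣh₀: take L = L₀·Dx.
L = -3·Dx + Dx^2 - 3·Dx^3 + Dx^4  (order 4).
h: a_k = 0, 7, 9/2, 23/6, 27/8, 247/120, 81/80, …
ICs: h(0) = 0, h′(0) = 7, h′′(0) = 9, h′′′(0) = 23.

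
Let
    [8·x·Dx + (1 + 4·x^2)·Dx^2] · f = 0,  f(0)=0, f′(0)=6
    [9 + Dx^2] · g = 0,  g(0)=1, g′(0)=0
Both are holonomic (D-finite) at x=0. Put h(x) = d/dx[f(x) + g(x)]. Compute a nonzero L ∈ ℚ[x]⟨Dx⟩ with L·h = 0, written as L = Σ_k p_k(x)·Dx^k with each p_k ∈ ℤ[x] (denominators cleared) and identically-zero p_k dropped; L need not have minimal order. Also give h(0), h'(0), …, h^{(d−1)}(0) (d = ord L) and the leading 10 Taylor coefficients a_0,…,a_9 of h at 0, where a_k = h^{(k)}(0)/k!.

f: a_k = 0, 6, 0, -8, 0, 96/5, 0, -384/7, 0, 512/3, …
g: a_k = 1, 0, -9/2, 0, 27/8, 0, -81/80, 0, 729/4480, 0, …
Weyl lclm of L_f,L_g ⇒ L₀ (ord ≤ 4).
h=h₀': d/dx-closure on L₀ ⇒ L.
L = (-2808·x + 19008·x^3 + 10368·x^5) + (9 + 1548·x^2 + 7344·x^4 + 5184·x^6)·Dx + (-312·x + 2112·x^3 + 1152·x^5)·Dx^2 + (1 + 172·x^2 + 816·x^4 + 576·x^6)·Dx^3  (order 3).
h: a_k = 6, -9, -24, 27/2, 96, -243/40, -384, 729/560, 1536, -729/4480, …
ICs: h(0) = 6, h′(0) = -9, h′′(0) = -48.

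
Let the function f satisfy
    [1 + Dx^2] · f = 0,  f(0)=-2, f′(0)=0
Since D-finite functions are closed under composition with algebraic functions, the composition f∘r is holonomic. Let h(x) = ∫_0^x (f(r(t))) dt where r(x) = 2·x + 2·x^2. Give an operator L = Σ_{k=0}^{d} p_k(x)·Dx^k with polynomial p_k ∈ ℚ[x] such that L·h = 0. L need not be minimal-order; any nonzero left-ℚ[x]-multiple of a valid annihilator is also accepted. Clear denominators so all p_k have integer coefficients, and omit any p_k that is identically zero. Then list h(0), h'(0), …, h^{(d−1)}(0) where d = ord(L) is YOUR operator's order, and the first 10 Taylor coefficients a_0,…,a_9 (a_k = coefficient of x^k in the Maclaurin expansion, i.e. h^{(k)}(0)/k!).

L = (4 + 24·x + 48·x^2 + 32·x^3)·Dx - 2·Dx^2 + (1 + 2·x)·Dx^3  (order 3).
h: a_k = 0, -2, 0, 4/3, 2, 8/15, -8/9, -352/315, -8/15, 416/2835, …
ICs: h(0) = 0, h′(0) = -2, h′′(0) = 0.

f: a_k = -2, 0, 1, 0, -1/12, 0, 1/360, 0, -1/20160, 0, …
f∘r: x↦r, Dx↦Dx/r' in L_f ⇒ L₀.
Integrate: L := L₀·Dx.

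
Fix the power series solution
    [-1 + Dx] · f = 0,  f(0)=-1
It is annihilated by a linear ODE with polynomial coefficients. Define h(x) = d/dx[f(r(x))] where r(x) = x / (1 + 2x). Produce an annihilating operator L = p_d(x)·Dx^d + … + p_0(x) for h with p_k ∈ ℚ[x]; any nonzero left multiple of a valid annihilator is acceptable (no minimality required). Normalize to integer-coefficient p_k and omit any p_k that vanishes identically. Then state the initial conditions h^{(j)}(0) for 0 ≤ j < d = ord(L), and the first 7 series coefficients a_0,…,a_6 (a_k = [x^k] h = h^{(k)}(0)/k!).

f: a_k = -1, -1, -1/2, -1/6, -1/24, -1/120, -1/720, …
Substitute x→r, Dx→(1/r')Dx; clear ⇒ L₀.
Derive L from L₀ (diff closure).
L = (-3 - 8·x) + (-1 - 4·x - 4·x^2)·Dx  (order 1).
h: a_k = -1, 3, -13/2, 71/6, -147/8, 2699/120, -9157/720, …
ICs: h(0) = -1.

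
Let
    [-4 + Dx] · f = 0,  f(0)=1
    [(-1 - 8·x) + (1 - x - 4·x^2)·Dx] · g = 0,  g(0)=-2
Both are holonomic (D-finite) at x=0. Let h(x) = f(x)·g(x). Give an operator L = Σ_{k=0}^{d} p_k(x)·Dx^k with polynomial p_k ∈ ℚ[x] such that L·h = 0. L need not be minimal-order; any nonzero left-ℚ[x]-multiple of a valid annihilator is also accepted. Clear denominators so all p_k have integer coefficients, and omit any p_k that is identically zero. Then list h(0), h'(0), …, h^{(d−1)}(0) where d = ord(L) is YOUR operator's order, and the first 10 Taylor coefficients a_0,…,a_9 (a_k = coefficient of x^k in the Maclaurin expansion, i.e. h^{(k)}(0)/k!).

L = (5 + 4·x - 16·x^2) + (-1 + x + 4·x^2)·Dx  (order 1).
h: a_k = -2, -10, -34, -286/3, -758/3, -9766/15, -15058/9, -1349422/315, -3458566/315, -79710382/2835, …
ICs: h(0) = -2.

f: a_k = 1, 4, 8, 32/3, 32/3, 128/15, 256/45, 1024/315, 512/315, 2048/2835, …
g: a_k = -2, -2, -10, -18, -58, -130, -362, -882, -2330, -5858, …
f·g: L₀ = L_f ⊗_s L_g, ord ≤ 1·1.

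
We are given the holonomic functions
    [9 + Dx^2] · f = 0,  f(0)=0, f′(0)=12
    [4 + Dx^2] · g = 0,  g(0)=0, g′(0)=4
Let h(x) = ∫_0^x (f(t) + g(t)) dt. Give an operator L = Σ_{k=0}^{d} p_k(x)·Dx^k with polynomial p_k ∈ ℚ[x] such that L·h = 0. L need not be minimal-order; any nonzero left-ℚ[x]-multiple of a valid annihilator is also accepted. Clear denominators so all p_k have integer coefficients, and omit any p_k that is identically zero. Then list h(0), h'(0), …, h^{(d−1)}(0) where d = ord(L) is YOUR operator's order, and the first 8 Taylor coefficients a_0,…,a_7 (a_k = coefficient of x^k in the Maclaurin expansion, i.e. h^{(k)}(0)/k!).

f: a_k = 0, 12, 0, -18, 0, 81/10, 0, -243/140, …
g: a_k = 0, 4, 0, -8/3, 0, 8/15, 0, -16/315, …
f+g: L₀ = lclm(L_f,L_g), ord ≤ 2+2.
∫: right-multiply L₀ by Dx.
L = 36·Dx + 13·Dx^3 + Dx^5  (order 5).
h: a_k = 0, 0, 8, 0, -31/6, 0, 259/180, 0, …
ICs: h(0) = 0, h′(0) = 0, h′′(0) = 16, h′′′(0) = 0, h′′′′(0) = -124.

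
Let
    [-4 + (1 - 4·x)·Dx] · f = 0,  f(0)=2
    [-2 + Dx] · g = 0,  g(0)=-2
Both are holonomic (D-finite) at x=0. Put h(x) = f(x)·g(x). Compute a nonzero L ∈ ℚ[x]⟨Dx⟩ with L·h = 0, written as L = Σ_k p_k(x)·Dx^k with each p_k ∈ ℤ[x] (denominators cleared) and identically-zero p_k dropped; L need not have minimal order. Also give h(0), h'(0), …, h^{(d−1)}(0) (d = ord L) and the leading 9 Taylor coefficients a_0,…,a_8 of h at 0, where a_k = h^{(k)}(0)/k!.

f: a_k = 2, 8, 32, 128, 512, 2048, 8192, 32768, 131072, …
g: a_k = -2, -4, -4, -8/3, -4/3, -8/15, -8/45, -16/315, -4/315, …
f·g: L₀ = L_f ⊗_s L_g, ord ≤ 1·1.
L = (6 - 8·x) + (-1 + 4·x)·Dx  (order 1).
h: a_k = -4, -24, -104, -1264/3, -1688, -101296/15, -1215568/45, -11345312/105, -136143752/315, …
ICs: h(0) = -4.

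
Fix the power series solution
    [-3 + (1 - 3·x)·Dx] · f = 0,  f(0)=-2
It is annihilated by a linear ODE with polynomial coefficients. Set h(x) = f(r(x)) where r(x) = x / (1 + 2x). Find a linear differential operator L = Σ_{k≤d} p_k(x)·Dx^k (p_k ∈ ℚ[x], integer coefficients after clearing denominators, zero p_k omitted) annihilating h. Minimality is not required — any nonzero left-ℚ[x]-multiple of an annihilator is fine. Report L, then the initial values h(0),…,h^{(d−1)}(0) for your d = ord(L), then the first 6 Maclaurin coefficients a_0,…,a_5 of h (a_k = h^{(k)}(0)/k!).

L = 3 + (-1 - x + 2·x^2)·Dx  (order 1).
h: a_k = -2, -6, -6, -6, -6, -6, …
ICs: h(0) = -2.

f: a_k = -2, -6, -18, -54, -162, -486, …
f∘r: x↦r, Dx↦Dx/r' in L_f ⇒ L₀.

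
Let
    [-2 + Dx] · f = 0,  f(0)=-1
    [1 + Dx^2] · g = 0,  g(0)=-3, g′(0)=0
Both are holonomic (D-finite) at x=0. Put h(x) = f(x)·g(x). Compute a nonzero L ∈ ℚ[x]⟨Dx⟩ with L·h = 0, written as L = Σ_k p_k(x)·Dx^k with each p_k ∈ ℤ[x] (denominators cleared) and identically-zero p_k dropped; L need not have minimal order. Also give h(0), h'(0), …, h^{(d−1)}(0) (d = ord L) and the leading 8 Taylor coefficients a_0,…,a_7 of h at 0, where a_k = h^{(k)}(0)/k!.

L = 5 - 4·Dx + Dx^2  (order 2).
h: a_k = 3, 6, 9/2, 1, -7/8, -19/20, -39/80, -139/840, …
ICs: h(0) = 3, h′(0) = 6.

f: a_k = -1, -2, -2, -4/3, -2/3, -4/15, -4/45, -8/315, …
g: a_k = -3, 0, 3/2, 0, -1/8, 0, 1/240, 0, …
Sym-product of L_f,L_g gives L₀ (≤ ord 2).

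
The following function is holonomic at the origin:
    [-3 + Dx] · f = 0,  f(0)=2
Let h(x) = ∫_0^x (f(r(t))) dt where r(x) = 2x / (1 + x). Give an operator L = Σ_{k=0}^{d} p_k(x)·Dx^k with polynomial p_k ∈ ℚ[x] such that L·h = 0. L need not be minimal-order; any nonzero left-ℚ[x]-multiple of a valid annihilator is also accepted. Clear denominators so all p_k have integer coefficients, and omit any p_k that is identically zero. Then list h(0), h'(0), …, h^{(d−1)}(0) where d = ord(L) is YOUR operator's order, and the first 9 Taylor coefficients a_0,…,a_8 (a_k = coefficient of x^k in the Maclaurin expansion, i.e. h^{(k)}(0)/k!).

L = -6·Dx + (1 + 2·x + x^2)·Dx^2  (order 2).
h: a_k = 0, 2, 6, 8, 3, -12/5, -2/5, 48/35, -57/70, …
ICs: h(0) = 0, h′(0) = 2.

f: a_k = 2, 6, 9, 9, 27/4, 81/20, 81/40, 243/280, 729/2240, …
h₀=f(r): pull back L_f along r ⇒ L₀.
h=∫₀ˣh₀: take L = L₀·Dx.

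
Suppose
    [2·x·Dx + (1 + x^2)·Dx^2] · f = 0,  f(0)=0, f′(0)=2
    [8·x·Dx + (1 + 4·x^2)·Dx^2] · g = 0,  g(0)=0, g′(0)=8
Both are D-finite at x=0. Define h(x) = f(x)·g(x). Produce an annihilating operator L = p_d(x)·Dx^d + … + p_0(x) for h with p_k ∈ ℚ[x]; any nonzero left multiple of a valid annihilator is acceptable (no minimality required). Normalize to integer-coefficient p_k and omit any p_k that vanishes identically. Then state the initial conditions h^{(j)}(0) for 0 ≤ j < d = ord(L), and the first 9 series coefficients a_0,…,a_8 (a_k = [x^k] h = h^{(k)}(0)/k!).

L = (-96·x - 800·x^3 - 1024·x^5 + 640·x^7 + 1536·x^9)·Dx + (-20 - 412·x^2 - 1440·x^4 - 896·x^6 + 2240·x^8 + 2304·x^10)·Dx^2 + (-40·x - 280·x^3 - 480·x^5 + 272·x^7 + 1280·x^9 + 768·x^11)·Dx^3 + (-1 - 10·x^2 - 29·x^4 + 116·x^8 + 160·x^10 + 64·x^12)·Dx^4  (order 4).
h: a_k = 0, 0, 16, 0, -80/3, 0, 2768/45, 0, -3568/21, …
ICs: h(0) = 0, h′(0) = 0, h′′(0) = 32, h′′′(0) = 0.

f: a_k = 0, 2, 0, -2/3, 0, 2/5, 0, -2/7, 0, …
g: a_k = 0, 8, 0, -32/3, 0, 128/5, 0, -512/7, 0, …
L₀ := L_f ⊗_s L_g (sym. prod.), ord ≤ 4.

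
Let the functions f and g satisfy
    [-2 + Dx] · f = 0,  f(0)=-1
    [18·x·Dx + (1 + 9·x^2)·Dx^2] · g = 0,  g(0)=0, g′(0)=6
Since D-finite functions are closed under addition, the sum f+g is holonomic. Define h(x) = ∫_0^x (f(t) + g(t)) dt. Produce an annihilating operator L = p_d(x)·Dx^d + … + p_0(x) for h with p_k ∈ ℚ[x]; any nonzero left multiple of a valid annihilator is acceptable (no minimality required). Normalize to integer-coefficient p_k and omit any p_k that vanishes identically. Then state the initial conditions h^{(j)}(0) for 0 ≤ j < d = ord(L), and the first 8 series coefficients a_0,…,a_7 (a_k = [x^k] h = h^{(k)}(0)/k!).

L = (18 - 36·x - 486·x^2 - 324·x^3)·Dx^2 + (-11 + 207·x^2 - 162·x^4)·Dx^3 + (1 + 9·x + 18·x^2 + 81·x^3 + 81·x^4)·Dx^4  (order 4).
h: a_k = 0, -1, 2, -2/3, -29/6, -2/15, 727/45, -4/315, …
ICs: h(0) = 0, h′(0) = -1, h′′(0) = 4, h′′′(0) = -4.

f: a_k = -1, -2, -2, -4/3, -2/3, -4/15, -4/45, -8/315, …
g: a_k = 0, 6, 0, -18, 0, 486/5, 0, -4374/7, …
f+g: L₀ = lclm(L_f,L_g), ord ≤ 1+2.
h=∫₀ˣh₀: take L = L₀·Dx.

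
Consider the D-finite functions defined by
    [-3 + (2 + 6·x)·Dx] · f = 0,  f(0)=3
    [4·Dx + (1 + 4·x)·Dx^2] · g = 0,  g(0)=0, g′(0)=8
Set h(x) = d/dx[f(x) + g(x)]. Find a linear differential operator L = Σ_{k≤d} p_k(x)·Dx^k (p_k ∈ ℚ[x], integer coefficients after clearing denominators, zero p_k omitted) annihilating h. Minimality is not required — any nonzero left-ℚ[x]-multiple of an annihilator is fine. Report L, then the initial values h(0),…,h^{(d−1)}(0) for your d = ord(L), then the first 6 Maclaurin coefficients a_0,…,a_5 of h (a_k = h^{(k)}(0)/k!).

L = (84 + 144·x) + (101 + 552·x + 720·x^2)·Dx + (10 + 94·x + 288·x^2 + 288·x^3)·Dx^2  (order 2).
h: a_k = 25/2, -155/4, 2291/16, -17599/32, 549803/256, -4332085/512, …
ICs: h(0) = 25/2, h′(0) = -155/4.

f: a_k = 3, 9/2, -27/8, 81/16, -1215/128, 5103/256, …
g: a_k = 0, 8, -16, 128/3, -128, 2048/5, …
f+g: L₀ = lclm(L_f,L_g), ord ≤ 1+2.
Derive L from L₀ (diff closure).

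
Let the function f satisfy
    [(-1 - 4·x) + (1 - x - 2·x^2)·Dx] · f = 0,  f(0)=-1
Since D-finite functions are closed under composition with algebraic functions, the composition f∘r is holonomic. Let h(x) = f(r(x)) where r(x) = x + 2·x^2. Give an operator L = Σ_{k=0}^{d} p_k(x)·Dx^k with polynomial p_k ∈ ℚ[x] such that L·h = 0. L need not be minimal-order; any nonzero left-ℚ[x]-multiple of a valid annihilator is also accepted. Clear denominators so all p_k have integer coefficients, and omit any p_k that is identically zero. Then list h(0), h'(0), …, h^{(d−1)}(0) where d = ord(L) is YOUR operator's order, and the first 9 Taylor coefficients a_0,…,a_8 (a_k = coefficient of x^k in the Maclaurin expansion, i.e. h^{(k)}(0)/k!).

L = (1 + 8·x + 24·x^2 + 32·x^3) + (-1 + x + 4·x^2 + 8·x^3 + 8·x^4)·Dx  (order 1).
h: a_k = -1, -1, -5, -17, -53, -169, -557, -1793, -5797, …
ICs: h(0) = -1.

f: a_k = -1, -1, -3, -5, -11, -21, -43, -85, -171, …
Substitute x→r, Dx→(1/r')Dx; clear ⇒ L₀.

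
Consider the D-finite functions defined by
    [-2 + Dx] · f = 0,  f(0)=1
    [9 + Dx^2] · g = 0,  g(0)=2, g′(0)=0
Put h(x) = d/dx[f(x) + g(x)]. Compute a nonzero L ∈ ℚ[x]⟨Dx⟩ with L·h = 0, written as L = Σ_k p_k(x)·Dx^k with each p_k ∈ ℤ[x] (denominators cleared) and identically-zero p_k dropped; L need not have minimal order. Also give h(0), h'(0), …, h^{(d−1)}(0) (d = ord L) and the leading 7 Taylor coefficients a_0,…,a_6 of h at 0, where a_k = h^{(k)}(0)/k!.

L = 18 - 9·Dx + 2·Dx^2 - Dx^3  (order 3).
h: a_k = 2, -14, 4, 89/3, 4/3, -697/60, 8/45, …
ICs: h(0) = 2, h′(0) = -14, h′′(0) = 8.

f: a_k = 1, 2, 2, 4/3, 2/3, 4/15, 4/45, …
g: a_k = 2, 0, -9, 0, 27/4, 0, -81/40, …
h₀=f+g: left-lcm gives L₀, ord ≤ 3.
h=h₀': d/dx-closure on L₀ ⇒ L.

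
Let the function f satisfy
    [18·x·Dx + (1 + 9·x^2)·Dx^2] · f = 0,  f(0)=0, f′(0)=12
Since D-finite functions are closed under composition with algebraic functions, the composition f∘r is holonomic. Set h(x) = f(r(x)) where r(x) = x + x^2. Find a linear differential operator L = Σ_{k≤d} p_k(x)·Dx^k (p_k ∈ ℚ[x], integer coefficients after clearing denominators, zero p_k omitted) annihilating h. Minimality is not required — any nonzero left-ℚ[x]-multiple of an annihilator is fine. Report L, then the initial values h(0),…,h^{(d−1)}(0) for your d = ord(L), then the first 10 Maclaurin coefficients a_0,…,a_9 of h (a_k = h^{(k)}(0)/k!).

L = (-2 + 18·x + 72·x^2 + 108·x^3 + 54·x^4)·Dx + (1 + 2·x + 9·x^2 + 36·x^3 + 45·x^4 + 18·x^5)·Dx^2  (order 2).
h: a_k = 0, 12, 12, -36, -108, 432/5, 936, 4860/7, -6804, -16524, …
ICs: h(0) = 0, h′(0) = 12.

f: a_k = 0, 12, 0, -36, 0, 972/5, 0, -8748/7, 0, 8748, …
h₀=f(r): pull back L_f along r ⇒ L₀.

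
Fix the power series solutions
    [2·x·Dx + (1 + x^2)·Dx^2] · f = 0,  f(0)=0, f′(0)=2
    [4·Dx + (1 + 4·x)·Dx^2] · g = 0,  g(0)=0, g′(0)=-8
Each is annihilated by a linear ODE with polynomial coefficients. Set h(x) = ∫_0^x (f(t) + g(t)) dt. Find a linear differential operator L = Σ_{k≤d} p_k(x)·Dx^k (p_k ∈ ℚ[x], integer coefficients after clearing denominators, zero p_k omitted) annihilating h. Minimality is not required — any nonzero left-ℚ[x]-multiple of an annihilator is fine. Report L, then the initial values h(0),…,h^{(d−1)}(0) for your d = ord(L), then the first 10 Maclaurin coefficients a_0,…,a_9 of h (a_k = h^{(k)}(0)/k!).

L = (-4 - 48·x + 12·x^2 + 16·x^3)·Dx^2 + (-17 - 8·x - 45·x^2 + 24·x^3 + 32·x^4)·Dx^3 + (-2 - 7·x + 4·x^2 + x^3 + 6·x^4 + 8·x^5)·Dx^4  (order 4).
h: a_k = 0, 0, -3, 16/3, -65/6, 128/5, -341/5, 4096/21, -16385/28, 16384/9, …
ICs: h(0) = 0, h′(0) = 0, h′′(0) = -6, h′′′(0) = 32.

f: a_k = 0, 2, 0, -2/3, 0, 2/5, 0, -2/7, 0, 2/9, …
g: a_k = 0, -8, 16, -128/3, 128, -2048/5, 4096/3, -32768/7, 16384, -524288/9, …
Sum ⇒ L₀ = lclm(L_f,L_g) in ℚ(x)⟨Dx⟩.
h=∫₀ˣh₀: take L = L₀·Dx.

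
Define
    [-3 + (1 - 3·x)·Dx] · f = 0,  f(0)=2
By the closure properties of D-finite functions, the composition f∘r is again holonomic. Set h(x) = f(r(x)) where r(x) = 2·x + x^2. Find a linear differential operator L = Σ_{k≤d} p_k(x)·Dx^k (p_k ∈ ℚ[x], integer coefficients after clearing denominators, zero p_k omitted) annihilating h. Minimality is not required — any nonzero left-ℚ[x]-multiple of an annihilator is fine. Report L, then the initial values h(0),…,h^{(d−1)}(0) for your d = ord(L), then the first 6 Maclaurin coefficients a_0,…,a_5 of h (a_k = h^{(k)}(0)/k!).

f: a_k = 2, 6, 18, 54, 162, 486, …
f∘r: x↦r, Dx↦Dx/r' in L_f ⇒ L₀.
L = (6 + 6·x) + (-1 + 6·x + 3·x^2)·Dx  (order 1).
h: a_k = 2, 12, 78, 504, 3258, 21060, …
ICs: h(0) = 2.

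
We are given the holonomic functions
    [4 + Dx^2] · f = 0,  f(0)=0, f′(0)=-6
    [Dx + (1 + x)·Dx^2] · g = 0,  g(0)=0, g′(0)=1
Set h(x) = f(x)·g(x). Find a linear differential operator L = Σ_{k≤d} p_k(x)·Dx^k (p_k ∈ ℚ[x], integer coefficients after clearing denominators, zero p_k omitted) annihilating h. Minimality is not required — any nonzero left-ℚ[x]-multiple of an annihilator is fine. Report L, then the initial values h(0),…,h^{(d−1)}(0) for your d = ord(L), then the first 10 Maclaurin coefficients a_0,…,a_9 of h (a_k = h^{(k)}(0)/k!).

f: a_k = 0, -6, 0, 4, 0, -4/5, 0, 8/105, 0, -4/945, …
g: a_k = 0, 1, -1/2, 1/3, -1/4, 1/5, -1/6, 1/7, -1/8, 1/9, …
h₀=f·g: eliminate ⇒ L₀, order ≤ 2·2.
L = (168 + 864·x + 1456·x^2 + 1024·x^3 + 256·x^4) + (112 + 368·x + 384·x^2 + 128·x^3)·Dx + (102 + 464·x + 744·x^2 + 512·x^3 + 128·x^4)·Dx^2 + (28 + 92·x + 96·x^2 + 32·x^3)·Dx^3 + (15 + 62·x + 95·x^2 + 64·x^3 + 16·x^4)·Dx^4  (order 4).
h: a_k = 0, 0, -6, 3, 2, -1/2, -2/3, 2/5, -26/105, 103/420, …
ICs: h(0) = 0, h′(0) = 0, h′′(0) = -12, h′′′(0) = 18.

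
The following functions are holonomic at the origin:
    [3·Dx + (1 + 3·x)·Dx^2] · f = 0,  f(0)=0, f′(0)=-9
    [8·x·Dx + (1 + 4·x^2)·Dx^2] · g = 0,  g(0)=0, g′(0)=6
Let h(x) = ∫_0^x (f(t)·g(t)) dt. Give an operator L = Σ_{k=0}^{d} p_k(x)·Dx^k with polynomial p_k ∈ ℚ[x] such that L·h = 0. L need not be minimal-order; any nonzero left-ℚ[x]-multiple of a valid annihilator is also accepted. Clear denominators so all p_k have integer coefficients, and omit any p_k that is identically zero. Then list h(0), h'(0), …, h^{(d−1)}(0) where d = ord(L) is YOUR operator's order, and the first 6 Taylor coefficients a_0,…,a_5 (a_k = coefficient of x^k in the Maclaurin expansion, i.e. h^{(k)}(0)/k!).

f: a_k = 0, -9, 27/2, -27, 243/4, -729/5, …
g: a_k = 0, 6, 0, -8, 0, 96/5, …
Product ⇒ symmetric product L₀, ord ≤ 4.
Integrate: L := L₀·Dx.
L = (1632 + 8496·x + 23040·x^2 + 110016·x^3 + 207360·x^4 + 269568·x^5 + 82944·x^7)·Dx^2 + (418 + 6672·x + 44112·x^2 + 151488·x^3 + 393984·x^4 + 642816·x^5 + 725760·x^6 + 82944·x^7 + 290304·x^8)·Dx^3 + (204 + 1844·x + 12096·x^2 + 47408·x^3 + 122880·x^4 + 240192·x^5 + 331776·x^6 + 361728·x^7 + 82944·x^8 + 165888·x^9)·Dx^4 + (25 + 246·x + 1217·x^2 + 4128·x^3 + 10624·x^4 + 22080·x^5 + 34272·x^6 + 41472·x^7 + 43776·x^8 + 13824·x^9 + 20736·x^10)·Dx^5  (order 5).
h: a_k = 0, 0, 0, -18, 81/4, -18, …
ICs: h(0) = 0, h′(0) = 0, h′′(0) = 0, h′′′(0) = -108, h′′′′(0) = 486.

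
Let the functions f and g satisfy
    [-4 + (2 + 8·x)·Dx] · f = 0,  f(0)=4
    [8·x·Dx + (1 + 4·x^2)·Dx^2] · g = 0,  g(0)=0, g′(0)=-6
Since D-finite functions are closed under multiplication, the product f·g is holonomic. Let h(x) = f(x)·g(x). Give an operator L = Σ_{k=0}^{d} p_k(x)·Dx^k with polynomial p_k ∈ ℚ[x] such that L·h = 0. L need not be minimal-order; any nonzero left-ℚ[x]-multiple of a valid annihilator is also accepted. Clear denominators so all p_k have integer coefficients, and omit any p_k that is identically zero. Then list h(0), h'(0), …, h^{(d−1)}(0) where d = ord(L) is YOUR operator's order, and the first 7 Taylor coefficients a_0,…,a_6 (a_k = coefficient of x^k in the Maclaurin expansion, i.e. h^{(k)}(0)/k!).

L = (12 - 16·x - 16·x^2) + (-4 - 8·x + 48·x^2 + 64·x^3)·Dx + (1 + 8·x + 20·x^2 + 32·x^3 + 64·x^4)·Dx^2  (order 2).
h: a_k = 0, -24, -48, 80, -32, 496/5, -3488/5, …
ICs: h(0) = 0, h′(0) = -24.

f: a_k = 4, 8, -8, 16, -40, 112, -336, …
g: a_k = 0, -6, 0, 8, 0, -96/5, 0, …
L₀ := L_f ⊗_s L_g (sym. prod.), ord ≤ 2.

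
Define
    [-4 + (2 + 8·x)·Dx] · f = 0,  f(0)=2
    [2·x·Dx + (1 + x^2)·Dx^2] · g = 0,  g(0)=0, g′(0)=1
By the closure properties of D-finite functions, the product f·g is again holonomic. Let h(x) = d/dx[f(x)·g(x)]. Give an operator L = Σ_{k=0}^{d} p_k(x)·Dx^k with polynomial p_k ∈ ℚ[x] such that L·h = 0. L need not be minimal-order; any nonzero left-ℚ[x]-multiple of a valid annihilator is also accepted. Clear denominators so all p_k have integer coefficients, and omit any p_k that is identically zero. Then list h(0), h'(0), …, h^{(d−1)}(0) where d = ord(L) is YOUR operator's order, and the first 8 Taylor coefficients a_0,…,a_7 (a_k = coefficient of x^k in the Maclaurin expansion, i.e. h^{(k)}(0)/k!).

L = (-10 + 40·x + 98·x^2 - 24·x^3 - 12·x^4) + (13 + 66·x + 117·x^2 + 226·x^3 - 84·x^4 - 48·x^5)·Dx + (3 + 23·x + 42·x^2 - x^3 + 23·x^4 - 24·x^5 - 16·x^6)·Dx^2  (order 2).
h: a_k = 2, 8, -14, 80/3, -274/3, 1624/5, -17054/15, 428704/105, …
ICs: h(0) = 2, h′(0) = 8.

f: a_k = 2, 4, -4, 8, -20, 56, -168, 528, …
g: a_k = 0, 1, 0, -1/3, 0, 1/5, 0, -1/7, …
h₀=f·g: eliminate ⇒ L₀, order ≤ 1·2.
Derive L from L₀ (diff closure).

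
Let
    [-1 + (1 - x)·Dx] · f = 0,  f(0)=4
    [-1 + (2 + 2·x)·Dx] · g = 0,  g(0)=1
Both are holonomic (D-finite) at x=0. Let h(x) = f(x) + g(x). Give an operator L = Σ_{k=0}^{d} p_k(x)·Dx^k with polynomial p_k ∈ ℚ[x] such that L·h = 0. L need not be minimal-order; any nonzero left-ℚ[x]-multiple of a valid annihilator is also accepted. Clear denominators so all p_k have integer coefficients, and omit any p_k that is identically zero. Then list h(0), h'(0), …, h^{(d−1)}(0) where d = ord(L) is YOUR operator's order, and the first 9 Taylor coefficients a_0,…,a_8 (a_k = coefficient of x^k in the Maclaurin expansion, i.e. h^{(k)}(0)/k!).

L = (-5 - 3·x) + (9 + 14·x + 9·x^2)·Dx + (-2 - 6·x + 2·x^2 + 6·x^3)·Dx^2  (order 2).
h: a_k = 5, 9/2, 31/8, 65/16, 507/128, 1031/256, 4075/1024, 8225/2048, 130643/32768, …
ICs: h(0) = 5, h′(0) = 9/2.

f: a_k = 4, 4, 4, 4, 4, 4, 4, 4, 4, …
g: a_k = 1, 1/2, -1/8, 1/16, -5/128, 7/256, -21/1024, 33/2048, -429/32768, …
Weyl lclm of L_f,L_g ⇒ L₀ (ord ≤ 2).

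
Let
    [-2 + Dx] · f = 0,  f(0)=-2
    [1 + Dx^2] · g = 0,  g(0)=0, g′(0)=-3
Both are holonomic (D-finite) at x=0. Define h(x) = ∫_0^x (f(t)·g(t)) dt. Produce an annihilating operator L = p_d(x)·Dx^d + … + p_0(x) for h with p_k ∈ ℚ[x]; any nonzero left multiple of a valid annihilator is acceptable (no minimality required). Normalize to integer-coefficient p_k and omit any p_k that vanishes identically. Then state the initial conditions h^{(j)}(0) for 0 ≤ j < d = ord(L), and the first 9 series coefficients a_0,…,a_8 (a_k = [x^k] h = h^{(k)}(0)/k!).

L = 5·Dx - 4·Dx^2 + Dx^3  (order 3).
h: a_k = 0, 0, 3, 4, 11/4, 6/5, 41/120, 11/210, -29/6720, …
ICs: h(0) = 0, h′(0) = 0, h′′(0) = 6.

f: a_k = -2, -4, -4, -8/3, -4/3, -8/15, -8/45, -16/315, -4/315, …
g: a_k = 0, -3, 0, 1/2, 0, -1/40, 0, 1/1680, 0, …
Product ⇒ symmetric product L₀, ord ≤ 2.
Integrate: L := L₀·Dx.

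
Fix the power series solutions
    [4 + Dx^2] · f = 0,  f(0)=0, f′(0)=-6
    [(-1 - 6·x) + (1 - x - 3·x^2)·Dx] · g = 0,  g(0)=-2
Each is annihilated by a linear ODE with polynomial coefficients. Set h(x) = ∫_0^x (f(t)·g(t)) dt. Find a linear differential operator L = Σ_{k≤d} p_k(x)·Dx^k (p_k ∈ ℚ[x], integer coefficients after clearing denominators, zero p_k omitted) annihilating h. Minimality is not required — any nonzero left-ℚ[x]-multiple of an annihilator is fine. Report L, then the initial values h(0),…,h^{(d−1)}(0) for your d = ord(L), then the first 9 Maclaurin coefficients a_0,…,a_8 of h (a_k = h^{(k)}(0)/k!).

L = (2 + 4·x + 12·x^2)·Dx + (2 + 12·x)·Dx^2 + (-1 + x + 3·x^2)·Dx^3  (order 3).
h: a_k = 0, 0, 6, 4, 10, 76/5, 494/15, 304/5, 26729/210, …
ICs: h(0) = 0, h′(0) = 0, h′′(0) = 12.

f: a_k = 0, -6, 0, 4, 0, -4/5, 0, 8/105, 0, …
g: a_k = -2, -2, -8, -14, -38, -80, -194, -434, -1016, …
Sym-product of L_f,L_g gives L₀ (≤ ord 2).
h=∫h₀ ⇒ L = L₀·Dx.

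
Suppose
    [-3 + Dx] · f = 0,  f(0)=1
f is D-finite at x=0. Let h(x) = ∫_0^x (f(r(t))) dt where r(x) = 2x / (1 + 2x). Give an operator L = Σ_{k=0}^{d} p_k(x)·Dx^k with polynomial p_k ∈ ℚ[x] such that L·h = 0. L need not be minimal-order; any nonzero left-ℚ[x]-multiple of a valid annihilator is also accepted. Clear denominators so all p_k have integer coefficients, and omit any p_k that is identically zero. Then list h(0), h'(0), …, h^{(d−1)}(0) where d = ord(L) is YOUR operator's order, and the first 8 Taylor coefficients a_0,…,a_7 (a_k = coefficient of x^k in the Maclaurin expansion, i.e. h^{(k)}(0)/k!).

L = -6·Dx + (1 + 4·x + 4·x^2)·Dx^2  (order 2).
h: a_k = 0, 1, 3, 2, -3, 6/5, 14/5, -276/35, …
ICs: h(0) = 0, h′(0) = 1.

f: a_k = 1, 3, 9/2, 9/2, 27/8, 81/40, 81/80, 243/560, …
L₀ from L_f via x↦r, Dx↦r'^{-1}Dx.
h=∫₀ˣh₀: take L = L₀·Dx.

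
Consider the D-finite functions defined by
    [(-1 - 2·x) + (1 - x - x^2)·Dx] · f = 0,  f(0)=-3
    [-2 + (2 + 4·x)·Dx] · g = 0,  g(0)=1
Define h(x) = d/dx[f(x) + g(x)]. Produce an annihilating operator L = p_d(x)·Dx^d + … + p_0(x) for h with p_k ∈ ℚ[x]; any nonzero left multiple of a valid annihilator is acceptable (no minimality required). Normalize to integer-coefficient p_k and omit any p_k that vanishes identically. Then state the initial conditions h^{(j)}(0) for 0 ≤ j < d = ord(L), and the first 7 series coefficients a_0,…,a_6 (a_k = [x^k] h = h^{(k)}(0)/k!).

f: a_k = -3, -3, -6, -9, -15, -24, -39, …
g: a_k = 1, 1, -1/2, 1/2, -5/8, 7/8, -21/16, …
Weyl lclm of L_f,L_g ⇒ L₀ (ord ≤ 2).
h=h₀': d/dx-closure on L₀ ⇒ L.
L = (-6 - 18·x - 24·x^2 - 12·x^3 - 6·x^4) + (-3 - 24·x - 63·x^2 - 72·x^3 - 45·x^4 - 18·x^5)·Dx + (1 + 4·x + 3·x^2 - 6·x^3 - 13·x^4 - 12·x^5 - 4·x^6)·Dx^2  (order 2).
h: a_k = -2, -13, -51/2, -125/2, -925/8, -1935/8, -6825/16, …
ICs: h(0) = -2, h′(0) = -13.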